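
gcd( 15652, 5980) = 52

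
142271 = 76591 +65680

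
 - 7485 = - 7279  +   - 206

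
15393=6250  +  9143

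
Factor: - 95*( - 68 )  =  2^2*5^1*17^1*19^1 = 6460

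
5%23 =5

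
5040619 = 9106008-4065389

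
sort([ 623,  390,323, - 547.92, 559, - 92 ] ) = [ -547.92, - 92, 323, 390,559, 623] 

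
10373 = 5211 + 5162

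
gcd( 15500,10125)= 125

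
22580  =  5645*4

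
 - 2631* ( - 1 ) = 2631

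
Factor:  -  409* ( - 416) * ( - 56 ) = -2^8*7^1*13^1*409^1 = - 9528064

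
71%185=71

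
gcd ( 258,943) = 1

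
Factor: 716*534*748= 2^5*3^1* 11^1*17^1*89^1*179^1 = 285993312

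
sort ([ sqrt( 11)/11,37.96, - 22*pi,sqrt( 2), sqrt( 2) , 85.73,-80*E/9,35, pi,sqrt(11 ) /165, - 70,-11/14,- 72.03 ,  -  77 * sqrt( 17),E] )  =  [-77*sqrt( 17 ), - 72.03, - 70, - 22*pi, - 80*E/9, - 11/14 , sqrt ( 11)/165, sqrt(11) /11,  sqrt( 2),sqrt( 2 ), E, pi, 35, 37.96 , 85.73] 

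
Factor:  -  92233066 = -2^1*601^1*76733^1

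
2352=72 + 2280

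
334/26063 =334/26063= 0.01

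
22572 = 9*2508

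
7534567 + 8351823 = 15886390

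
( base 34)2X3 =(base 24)5n5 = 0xD6D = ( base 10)3437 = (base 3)11201022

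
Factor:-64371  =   - 3^1*43^1*499^1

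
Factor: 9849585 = 3^1*5^1 * 37^1 * 17747^1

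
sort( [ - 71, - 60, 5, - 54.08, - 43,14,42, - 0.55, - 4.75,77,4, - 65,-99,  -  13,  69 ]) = [ - 99, - 71, - 65, -60, - 54.08, - 43, - 13, - 4.75, -0.55,4, 5,14,42,69, 77]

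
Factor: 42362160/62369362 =2^3*3^1*5^1*11^( - 1 )*17^( - 1)*19^( - 1)*67^(  -  1)*131^(-1 )*176509^1 = 21181080/31184681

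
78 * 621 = 48438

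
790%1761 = 790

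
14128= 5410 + 8718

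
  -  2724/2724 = - 1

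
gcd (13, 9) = 1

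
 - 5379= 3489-8868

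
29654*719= 21321226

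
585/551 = 585/551 =1.06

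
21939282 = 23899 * 918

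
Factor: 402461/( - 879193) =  - 7^( - 1) * 29^( - 1) *47^1*61^( - 1 )*71^( -1 )*8563^1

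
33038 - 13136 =19902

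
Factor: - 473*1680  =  - 794640 =- 2^4*3^1*5^1*7^1  *  11^1*43^1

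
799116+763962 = 1563078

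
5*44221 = 221105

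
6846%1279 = 451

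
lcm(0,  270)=0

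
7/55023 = 7/55023 = 0.00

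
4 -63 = - 59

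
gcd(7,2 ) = 1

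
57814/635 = 57814/635 = 91.05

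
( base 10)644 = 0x284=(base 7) 1610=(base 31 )ko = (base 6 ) 2552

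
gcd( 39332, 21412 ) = 4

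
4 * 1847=7388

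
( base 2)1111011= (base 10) 123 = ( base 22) 5D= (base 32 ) 3r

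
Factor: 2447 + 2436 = 19^1*257^1=4883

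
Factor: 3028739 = 7^2*113^1*547^1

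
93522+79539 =173061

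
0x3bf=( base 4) 32333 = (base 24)1fn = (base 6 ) 4235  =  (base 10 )959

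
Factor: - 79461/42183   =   - 81/43 = -3^4*43^ (-1 ) 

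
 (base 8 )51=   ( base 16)29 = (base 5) 131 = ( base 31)1a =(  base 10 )41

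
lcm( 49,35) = 245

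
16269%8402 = 7867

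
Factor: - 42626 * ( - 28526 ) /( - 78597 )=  - 2^2*3^(-3)*17^1*41^( - 1 ) *71^( - 1 )*839^1*21313^1  =  - 1215949276/78597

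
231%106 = 19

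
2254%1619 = 635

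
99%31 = 6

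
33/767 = 33/767 = 0.04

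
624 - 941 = - 317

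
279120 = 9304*30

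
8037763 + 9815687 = 17853450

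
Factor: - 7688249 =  - 2381^1 * 3229^1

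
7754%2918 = 1918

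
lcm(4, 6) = 12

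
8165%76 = 33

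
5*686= 3430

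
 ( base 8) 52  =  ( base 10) 42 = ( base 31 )1b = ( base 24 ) 1I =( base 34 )18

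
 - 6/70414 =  - 3/35207= -  0.00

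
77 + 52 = 129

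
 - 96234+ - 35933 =-132167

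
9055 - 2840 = 6215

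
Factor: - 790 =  - 2^1*5^1*79^1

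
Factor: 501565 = 5^1*100313^1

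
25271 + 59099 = 84370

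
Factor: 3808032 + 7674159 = 11482191  =  3^2*7^1 * 17^1*71^1*151^1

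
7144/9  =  793 + 7/9=793.78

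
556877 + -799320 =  - 242443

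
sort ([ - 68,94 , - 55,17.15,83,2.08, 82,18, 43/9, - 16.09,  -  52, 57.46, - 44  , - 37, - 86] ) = [ - 86, - 68,- 55,-52, - 44, - 37, - 16.09,2.08, 43/9, 17.15,18,  57.46, 82, 83,  94 ]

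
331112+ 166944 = 498056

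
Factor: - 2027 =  -2027^1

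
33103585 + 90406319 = 123509904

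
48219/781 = 48219/781 = 61.74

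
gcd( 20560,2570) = 2570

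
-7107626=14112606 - 21220232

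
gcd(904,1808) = 904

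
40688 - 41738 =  - 1050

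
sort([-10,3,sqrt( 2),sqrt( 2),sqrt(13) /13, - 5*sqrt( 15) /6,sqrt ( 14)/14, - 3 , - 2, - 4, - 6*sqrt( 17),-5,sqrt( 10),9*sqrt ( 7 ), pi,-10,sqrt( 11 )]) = [ - 6*sqrt( 17),  -  10, - 10, - 5, - 4,-5*sqrt( 15 )/6 , - 3, - 2,sqrt(14) /14,sqrt( 13 )/13,sqrt( 2),sqrt( 2) , 3,pi,  sqrt(10),sqrt(11),9*sqrt( 7)]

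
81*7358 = 595998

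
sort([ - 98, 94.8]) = [ - 98, 94.8]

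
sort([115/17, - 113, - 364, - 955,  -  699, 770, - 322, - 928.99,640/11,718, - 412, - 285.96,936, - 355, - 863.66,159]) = [-955,  -  928.99, - 863.66,-699, - 412, -364, - 355, - 322, -285.96, - 113,115/17 , 640/11, 159, 718,770,936] 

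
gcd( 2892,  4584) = 12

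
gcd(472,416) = 8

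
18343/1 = 18343 = 18343.00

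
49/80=49/80 = 0.61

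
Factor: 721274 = 2^1*360637^1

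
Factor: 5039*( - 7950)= - 2^1*3^1 * 5^2*53^1 * 5039^1 = - 40060050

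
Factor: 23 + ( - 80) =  - 3^1*19^1= -57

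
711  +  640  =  1351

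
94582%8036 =6186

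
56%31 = 25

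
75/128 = 75/128=0.59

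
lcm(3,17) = 51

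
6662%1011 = 596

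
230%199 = 31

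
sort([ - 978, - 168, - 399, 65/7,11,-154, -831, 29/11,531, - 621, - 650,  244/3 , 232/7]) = [ - 978, - 831, - 650, - 621, - 399, - 168, - 154,29/11,65/7, 11,232/7, 244/3, 531 ]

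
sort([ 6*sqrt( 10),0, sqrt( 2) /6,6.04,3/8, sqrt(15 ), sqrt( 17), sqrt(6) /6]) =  [ 0,sqrt( 2)/6, 3/8,sqrt( 6) /6,sqrt(15 ),sqrt( 17),  6.04,6*sqrt(10)]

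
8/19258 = 4/9629 = 0.00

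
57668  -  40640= 17028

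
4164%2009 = 146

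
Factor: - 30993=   -3^1*10331^1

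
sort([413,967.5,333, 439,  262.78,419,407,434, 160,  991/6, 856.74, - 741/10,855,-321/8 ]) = [ - 741/10,-321/8, 160,991/6,262.78,333,  407,413, 419,434, 439, 855,856.74,967.5]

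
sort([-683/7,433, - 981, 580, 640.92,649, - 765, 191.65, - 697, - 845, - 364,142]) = [ - 981, - 845, - 765, - 697, -364, - 683/7, 142, 191.65, 433,580,640.92, 649 ] 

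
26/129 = 26/129 = 0.20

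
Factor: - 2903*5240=-2^3*5^1*131^1*2903^1 = - 15211720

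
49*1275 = 62475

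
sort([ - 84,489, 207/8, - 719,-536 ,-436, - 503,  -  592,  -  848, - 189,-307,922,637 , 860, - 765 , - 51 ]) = [ - 848, - 765, - 719, - 592,  -  536, - 503,-436,-307,  -  189, - 84, - 51, 207/8 , 489, 637 , 860, 922]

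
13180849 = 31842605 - 18661756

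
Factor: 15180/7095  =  92/43 = 2^2*23^1*43^( - 1) 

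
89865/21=4279+ 2/7 =4279.29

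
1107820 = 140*7913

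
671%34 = 25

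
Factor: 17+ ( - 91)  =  -2^1*37^1 = - 74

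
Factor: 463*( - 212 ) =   -  98156 = -2^2*53^1* 463^1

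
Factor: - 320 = - 2^6*5^1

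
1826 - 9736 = - 7910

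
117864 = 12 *9822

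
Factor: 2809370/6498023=2^1*5^1*7^( - 1 ) *499^1*563^1 * 928289^( - 1) 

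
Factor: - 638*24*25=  - 2^4*3^1 *5^2*11^1*29^1 = - 382800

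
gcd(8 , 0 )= 8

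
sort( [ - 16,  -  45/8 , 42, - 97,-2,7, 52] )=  [ - 97, - 16, - 45/8, - 2, 7, 42, 52 ]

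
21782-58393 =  - 36611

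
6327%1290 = 1167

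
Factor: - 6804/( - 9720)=7/10= 2^( - 1)*5^ ( - 1)*7^1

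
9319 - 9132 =187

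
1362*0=0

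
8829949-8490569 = 339380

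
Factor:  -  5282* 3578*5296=  -  100089082816 = - 2^6*19^1 * 139^1*331^1 * 1789^1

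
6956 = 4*1739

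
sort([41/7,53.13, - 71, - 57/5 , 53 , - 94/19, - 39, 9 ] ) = [  -  71 , - 39, - 57/5, - 94/19,41/7, 9,53 , 53.13]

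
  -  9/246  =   - 1 + 79/82  =  -  0.04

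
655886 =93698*7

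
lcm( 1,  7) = 7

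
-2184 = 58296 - 60480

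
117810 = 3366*35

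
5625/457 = 5625/457 = 12.31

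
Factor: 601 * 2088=1254888= 2^3*3^2*29^1*601^1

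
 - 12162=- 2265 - 9897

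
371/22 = 371/22 = 16.86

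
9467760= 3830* 2472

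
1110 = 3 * 370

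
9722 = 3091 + 6631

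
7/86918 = 7/86918 = 0.00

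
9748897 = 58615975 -48867078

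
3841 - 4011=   -  170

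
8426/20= 421 + 3/10=421.30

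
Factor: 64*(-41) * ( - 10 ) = 2^7*5^1*41^1 = 26240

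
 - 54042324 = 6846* ( - 7894)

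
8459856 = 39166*216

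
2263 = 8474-6211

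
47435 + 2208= 49643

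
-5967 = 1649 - 7616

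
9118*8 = 72944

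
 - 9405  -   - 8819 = - 586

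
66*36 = 2376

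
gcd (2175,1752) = 3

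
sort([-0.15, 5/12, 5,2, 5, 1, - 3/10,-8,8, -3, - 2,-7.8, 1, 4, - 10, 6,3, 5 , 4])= [ - 10,  -  8, - 7.8, - 3,-2, - 3/10, -0.15,5/12, 1, 1,2, 3, 4,4, 5 , 5, 5 , 6,8] 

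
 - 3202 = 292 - 3494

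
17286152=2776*6227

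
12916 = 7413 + 5503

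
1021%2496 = 1021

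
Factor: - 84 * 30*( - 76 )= 2^5*3^2*5^1* 7^1* 19^1 = 191520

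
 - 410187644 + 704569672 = 294382028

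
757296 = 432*1753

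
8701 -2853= 5848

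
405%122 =39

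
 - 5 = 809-814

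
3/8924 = 3/8924 = 0.00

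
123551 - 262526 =  -  138975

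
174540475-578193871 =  - 403653396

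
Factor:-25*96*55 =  - 2^5 * 3^1*5^3 * 11^1 = - 132000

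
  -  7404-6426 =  - 13830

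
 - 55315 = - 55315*1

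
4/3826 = 2/1913 = 0.00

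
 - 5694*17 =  - 96798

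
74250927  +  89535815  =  163786742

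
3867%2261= 1606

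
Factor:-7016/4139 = - 2^3* 877^1 * 4139^( - 1 )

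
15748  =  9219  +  6529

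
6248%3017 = 214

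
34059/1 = 34059=34059.00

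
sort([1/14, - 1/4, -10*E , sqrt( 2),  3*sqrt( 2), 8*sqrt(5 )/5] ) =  [ - 10*E,- 1/4,1/14,sqrt(2 ), 8*sqrt(5 ) /5,3*sqrt(2 )]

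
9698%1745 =973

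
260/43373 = 260/43373= 0.01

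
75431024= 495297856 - 419866832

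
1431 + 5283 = 6714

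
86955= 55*1581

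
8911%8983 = 8911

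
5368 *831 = 4460808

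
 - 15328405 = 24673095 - 40001500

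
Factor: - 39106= -2^1  *19553^1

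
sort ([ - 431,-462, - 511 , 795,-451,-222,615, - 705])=[ - 705, - 511, - 462, - 451,  -  431, - 222, 615,  795 ] 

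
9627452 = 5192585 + 4434867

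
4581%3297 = 1284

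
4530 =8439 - 3909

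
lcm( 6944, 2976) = 20832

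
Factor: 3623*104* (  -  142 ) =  - 53504464 = - 2^4 * 13^1*71^1*3623^1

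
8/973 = 8/973  =  0.01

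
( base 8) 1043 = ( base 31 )HK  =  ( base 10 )547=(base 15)267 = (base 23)10I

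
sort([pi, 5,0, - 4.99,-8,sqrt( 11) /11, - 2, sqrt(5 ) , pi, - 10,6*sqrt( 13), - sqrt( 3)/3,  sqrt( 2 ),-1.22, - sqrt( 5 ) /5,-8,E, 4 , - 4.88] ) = [ -10, - 8, - 8, - 4.99,-4.88, - 2, - 1.22, - sqrt(3)/3, - sqrt( 5) /5, 0 , sqrt( 11) /11,sqrt( 2),sqrt( 5), E, pi, pi, 4,5,6*sqrt( 13)]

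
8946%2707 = 825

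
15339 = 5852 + 9487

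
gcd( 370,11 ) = 1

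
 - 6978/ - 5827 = 6978/5827 = 1.20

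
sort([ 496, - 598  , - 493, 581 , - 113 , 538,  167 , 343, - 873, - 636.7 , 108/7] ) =[ - 873, - 636.7, - 598, - 493, - 113 , 108/7, 167,343, 496, 538, 581]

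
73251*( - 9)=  - 659259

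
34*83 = 2822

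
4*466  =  1864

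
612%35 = 17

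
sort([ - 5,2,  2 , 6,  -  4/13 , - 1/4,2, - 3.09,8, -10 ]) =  [ - 10 ,  -  5, - 3.09, - 4/13, -1/4, 2,  2,2,6,8 ]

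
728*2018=1469104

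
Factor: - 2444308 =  - 2^2*107^1*5711^1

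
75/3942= 25/1314= 0.02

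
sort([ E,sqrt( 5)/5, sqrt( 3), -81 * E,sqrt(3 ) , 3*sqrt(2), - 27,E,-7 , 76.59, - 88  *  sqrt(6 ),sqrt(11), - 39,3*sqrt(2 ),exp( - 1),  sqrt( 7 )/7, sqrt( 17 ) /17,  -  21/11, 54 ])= [ - 81*E, - 88*sqrt( 6), - 39, - 27, - 7, - 21/11, sqrt( 17)/17, exp( - 1 ),sqrt( 7 )/7,  sqrt(5)/5,sqrt(3 ),sqrt( 3), E,E,sqrt( 11), 3*sqrt( 2 ), 3 * sqrt( 2),54,76.59] 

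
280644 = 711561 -430917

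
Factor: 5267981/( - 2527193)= - 1721^1*3061^1*2527193^( - 1 )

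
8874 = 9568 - 694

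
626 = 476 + 150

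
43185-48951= - 5766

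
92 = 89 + 3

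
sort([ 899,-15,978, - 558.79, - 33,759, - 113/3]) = [ - 558.79, - 113/3 ,-33, - 15, 759 , 899, 978]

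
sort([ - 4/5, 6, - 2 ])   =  [ - 2,-4/5, 6]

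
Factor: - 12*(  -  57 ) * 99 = 2^2* 3^4 * 11^1*19^1 = 67716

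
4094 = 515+3579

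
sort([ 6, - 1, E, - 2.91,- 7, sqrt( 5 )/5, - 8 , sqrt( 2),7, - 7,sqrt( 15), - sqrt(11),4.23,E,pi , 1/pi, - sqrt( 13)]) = [ - 8, - 7, - 7, - sqrt( 13), - sqrt( 11 ), - 2.91, - 1,1/pi, sqrt( 5) /5,sqrt(2 ), E,E,pi,sqrt( 15) , 4.23,6 , 7]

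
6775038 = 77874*87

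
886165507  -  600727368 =285438139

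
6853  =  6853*1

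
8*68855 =550840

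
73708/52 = 1417+6/13 = 1417.46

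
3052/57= 53  +  31/57 = 53.54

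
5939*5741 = 34095799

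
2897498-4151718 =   -  1254220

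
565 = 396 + 169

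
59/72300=59/72300 = 0.00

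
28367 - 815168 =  - 786801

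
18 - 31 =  - 13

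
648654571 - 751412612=-102758041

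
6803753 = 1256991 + 5546762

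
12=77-65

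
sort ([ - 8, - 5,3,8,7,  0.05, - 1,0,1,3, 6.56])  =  [-8, - 5, - 1, 0, 0.05,  1,3, 3, 6.56, 7, 8]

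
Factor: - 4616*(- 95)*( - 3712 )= - 2^10*5^1*19^1*29^1*577^1 = -1627786240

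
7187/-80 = -7187/80 = - 89.84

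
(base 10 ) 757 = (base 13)463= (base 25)157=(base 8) 1365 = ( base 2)1011110101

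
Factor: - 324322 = - 2^1*31^1*5231^1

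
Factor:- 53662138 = -2^1*3677^1 * 7297^1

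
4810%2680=2130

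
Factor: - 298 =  - 2^1*149^1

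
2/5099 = 2/5099 = 0.00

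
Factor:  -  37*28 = -1036 = -2^2*7^1*37^1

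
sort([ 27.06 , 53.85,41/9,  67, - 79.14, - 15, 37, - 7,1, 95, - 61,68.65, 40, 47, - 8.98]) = [ - 79.14 , - 61, - 15, - 8.98, - 7,1,  41/9,27.06 , 37,  40, 47,  53.85,  67,68.65,95 ] 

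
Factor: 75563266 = 2^1*17^1*19^1*53^1*2207^1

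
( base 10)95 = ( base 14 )6b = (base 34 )2R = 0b1011111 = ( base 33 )2T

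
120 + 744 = 864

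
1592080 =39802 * 40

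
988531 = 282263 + 706268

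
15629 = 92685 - 77056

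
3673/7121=3673/7121= 0.52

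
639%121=34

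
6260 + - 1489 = 4771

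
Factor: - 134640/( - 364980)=2^2*3^1*7^( - 1) * 17^1 * 79^(  -  1)  =  204/553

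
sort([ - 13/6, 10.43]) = [ - 13/6, 10.43] 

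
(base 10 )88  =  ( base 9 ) 107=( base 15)5D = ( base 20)48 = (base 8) 130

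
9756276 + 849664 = 10605940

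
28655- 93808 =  - 65153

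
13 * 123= 1599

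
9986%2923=1217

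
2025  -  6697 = - 4672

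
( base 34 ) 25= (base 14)53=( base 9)81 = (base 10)73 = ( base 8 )111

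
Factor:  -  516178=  - 2^1*13^1 * 19853^1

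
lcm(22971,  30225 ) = 574275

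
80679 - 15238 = 65441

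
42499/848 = 50 + 99/848 = 50.12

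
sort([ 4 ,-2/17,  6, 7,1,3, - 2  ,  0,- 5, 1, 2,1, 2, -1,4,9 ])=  [-5, - 2, - 1,-2/17 , 0,1,1,  1 , 2,2,3, 4,4,6,7,9 ] 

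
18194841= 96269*189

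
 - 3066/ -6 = 511+0/1 = 511.00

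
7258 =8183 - 925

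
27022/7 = 27022/7 = 3860.29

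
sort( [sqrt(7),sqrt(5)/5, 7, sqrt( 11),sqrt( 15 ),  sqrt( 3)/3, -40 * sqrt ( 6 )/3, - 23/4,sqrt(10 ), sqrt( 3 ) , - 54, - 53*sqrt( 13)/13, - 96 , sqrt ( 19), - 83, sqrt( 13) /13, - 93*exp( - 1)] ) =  [ - 96,-83, - 54  , -93*exp(- 1 ),  -  40*sqrt( 6) /3 , - 53*sqrt(13 )/13,- 23/4,sqrt( 13 ) /13,sqrt( 5) /5,sqrt( 3)/3, sqrt( 3 ),  sqrt( 7) , sqrt(10), sqrt( 11 ),  sqrt( 15),  sqrt(19 ), 7 ] 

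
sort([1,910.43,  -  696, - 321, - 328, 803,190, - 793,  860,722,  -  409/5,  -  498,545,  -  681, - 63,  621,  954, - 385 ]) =[ - 793, - 696, - 681, - 498,  -  385, - 328, - 321,  -  409/5, - 63,1,190,545 , 621,722,803, 860,910.43,  954] 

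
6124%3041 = 42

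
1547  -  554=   993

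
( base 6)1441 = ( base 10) 385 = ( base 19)115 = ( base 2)110000001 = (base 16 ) 181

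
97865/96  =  97865/96 = 1019.43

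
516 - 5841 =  - 5325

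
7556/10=3778/5 = 755.60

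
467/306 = 467/306=1.53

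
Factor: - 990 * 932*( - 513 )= 2^3*3^5*5^1*11^1*19^1*233^1 = 473334840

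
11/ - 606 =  - 11/606 = - 0.02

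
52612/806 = 65  +  111/403   =  65.28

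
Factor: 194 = 2^1 *97^1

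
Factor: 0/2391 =0 =0^1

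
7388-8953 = -1565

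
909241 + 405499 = 1314740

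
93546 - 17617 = 75929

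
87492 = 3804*23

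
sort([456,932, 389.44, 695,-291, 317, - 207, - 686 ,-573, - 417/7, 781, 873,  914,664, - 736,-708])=[-736, - 708,-686,  -  573,  -  291,-207, - 417/7,317, 389.44,456,664,695 , 781,  873 , 914, 932 ]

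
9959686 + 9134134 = 19093820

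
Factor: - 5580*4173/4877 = -23285340/4877 = - 2^2*3^3*5^1*13^1*31^1*107^1*4877^( - 1) 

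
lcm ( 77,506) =3542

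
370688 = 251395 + 119293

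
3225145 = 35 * 92147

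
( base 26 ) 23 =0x37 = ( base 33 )1M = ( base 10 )55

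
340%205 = 135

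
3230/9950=323/995 = 0.32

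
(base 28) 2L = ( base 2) 1001101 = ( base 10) 77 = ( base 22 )3b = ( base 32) 2D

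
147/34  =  147/34=4.32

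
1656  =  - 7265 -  - 8921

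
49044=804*61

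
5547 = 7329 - 1782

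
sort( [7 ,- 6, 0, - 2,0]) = [ - 6,-2, 0,0,  7 ]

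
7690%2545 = 55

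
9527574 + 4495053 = 14022627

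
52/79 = 52/79 = 0.66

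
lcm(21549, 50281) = 150843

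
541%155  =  76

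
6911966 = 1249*5534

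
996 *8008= 7975968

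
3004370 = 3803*790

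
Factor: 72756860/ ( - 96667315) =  - 14551372/19333463 = -  2^2*11^1*43^1*7691^1*19333463^ ( - 1 )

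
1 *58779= 58779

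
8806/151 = 58 + 48/151 = 58.32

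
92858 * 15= 1392870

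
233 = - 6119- - 6352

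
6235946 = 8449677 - 2213731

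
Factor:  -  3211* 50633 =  - 162582563= -11^1*13^2 * 19^1*4603^1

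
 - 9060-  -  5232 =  - 3828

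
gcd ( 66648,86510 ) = 2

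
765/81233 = 765/81233 = 0.01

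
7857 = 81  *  97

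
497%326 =171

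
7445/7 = 1063 + 4/7 = 1063.57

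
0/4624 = 0 = 0.00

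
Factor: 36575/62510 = 55/94 = 2^( - 1) *5^1*11^1 * 47^(  -  1 ) 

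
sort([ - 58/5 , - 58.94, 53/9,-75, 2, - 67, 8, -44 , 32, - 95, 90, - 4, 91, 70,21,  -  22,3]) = [ - 95, - 75, - 67 , - 58.94,- 44,  -  22, - 58/5, - 4, 2, 3,53/9, 8, 21,  32,70,90,91]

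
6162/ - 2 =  - 3081 + 0/1 = - 3081.00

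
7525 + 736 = 8261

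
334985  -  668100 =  - 333115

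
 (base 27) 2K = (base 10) 74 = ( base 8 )112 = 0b1001010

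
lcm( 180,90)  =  180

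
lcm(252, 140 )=1260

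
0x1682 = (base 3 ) 21220102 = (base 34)4xg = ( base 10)5762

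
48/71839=48/71839 =0.00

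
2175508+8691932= 10867440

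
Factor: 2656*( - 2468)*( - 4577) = 30002271616=2^7*23^1*83^1*199^1*617^1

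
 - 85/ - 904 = 85/904= 0.09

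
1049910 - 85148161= -84098251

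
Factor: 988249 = 31^1 * 71^1*449^1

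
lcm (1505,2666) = 93310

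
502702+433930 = 936632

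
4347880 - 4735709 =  - 387829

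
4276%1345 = 241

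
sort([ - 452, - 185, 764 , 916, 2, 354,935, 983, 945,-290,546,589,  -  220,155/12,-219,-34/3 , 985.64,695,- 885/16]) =[ - 452,  -  290, - 220,  -  219 ,-185,-885/16, - 34/3,2, 155/12,354,546,  589,  695, 764,  916,  935,945, 983,  985.64]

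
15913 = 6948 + 8965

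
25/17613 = 25/17613 = 0.00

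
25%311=25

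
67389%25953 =15483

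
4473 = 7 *639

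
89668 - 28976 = 60692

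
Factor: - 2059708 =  - 2^2*7^1 * 73561^1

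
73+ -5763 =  - 5690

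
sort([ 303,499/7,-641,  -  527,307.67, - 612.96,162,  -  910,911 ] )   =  [-910,-641, - 612.96, - 527, 499/7,162, 303,307.67,911]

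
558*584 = 325872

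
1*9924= 9924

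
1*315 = 315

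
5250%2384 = 482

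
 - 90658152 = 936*( - 96857)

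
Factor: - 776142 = - 2^1*3^5*1597^1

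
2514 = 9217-6703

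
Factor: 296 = 2^3  *37^1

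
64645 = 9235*7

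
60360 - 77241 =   -  16881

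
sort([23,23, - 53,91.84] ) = [ - 53,23, 23, 91.84 ]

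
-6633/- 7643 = 6633/7643=0.87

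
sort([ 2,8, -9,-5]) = [  -  9,  -  5,2,8] 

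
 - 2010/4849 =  - 2010/4849  =  - 0.41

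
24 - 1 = 23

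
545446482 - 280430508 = 265015974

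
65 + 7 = 72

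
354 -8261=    - 7907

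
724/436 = 181/109 = 1.66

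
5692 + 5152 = 10844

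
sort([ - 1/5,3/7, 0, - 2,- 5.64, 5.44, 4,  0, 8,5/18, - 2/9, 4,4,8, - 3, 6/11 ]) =[-5.64,-3, - 2, - 2/9, - 1/5,0,0,5/18,3/7,  6/11, 4 , 4,4, 5.44,8, 8 ]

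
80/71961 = 80/71961=0.00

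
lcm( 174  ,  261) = 522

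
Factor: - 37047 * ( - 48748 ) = 1805967156  =  2^2 * 3^1*7^1*53^1*233^1*1741^1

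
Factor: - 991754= - 2^1*495877^1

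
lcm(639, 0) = 0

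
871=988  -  117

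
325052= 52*6251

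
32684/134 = 243 + 61/67 = 243.91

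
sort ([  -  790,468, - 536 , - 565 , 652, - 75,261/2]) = [ -790, - 565,-536 ,-75,261/2,468,652 ]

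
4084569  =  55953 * 73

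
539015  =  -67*( - 8045)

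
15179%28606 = 15179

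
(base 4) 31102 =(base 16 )352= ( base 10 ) 850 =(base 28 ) 12A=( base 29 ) 109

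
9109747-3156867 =5952880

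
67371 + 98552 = 165923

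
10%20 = 10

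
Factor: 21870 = 2^1*3^7*5^1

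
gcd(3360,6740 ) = 20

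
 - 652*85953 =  - 56041356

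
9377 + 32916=42293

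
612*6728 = 4117536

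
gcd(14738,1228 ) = 2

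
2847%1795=1052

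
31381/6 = 31381/6 = 5230.17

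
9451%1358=1303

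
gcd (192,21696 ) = 192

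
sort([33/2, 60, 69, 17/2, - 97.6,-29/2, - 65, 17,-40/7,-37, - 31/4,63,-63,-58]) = [  -  97.6,-65,- 63, - 58, - 37, - 29/2, - 31/4, - 40/7,17/2, 33/2, 17,60, 63, 69]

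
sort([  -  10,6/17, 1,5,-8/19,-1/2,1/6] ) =[ - 10,-1/2,-8/19,1/6,6/17,1, 5 ] 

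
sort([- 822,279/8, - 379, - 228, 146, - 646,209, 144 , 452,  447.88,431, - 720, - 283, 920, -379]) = [ - 822,-720,-646, - 379,-379, - 283, - 228,279/8, 144,  146, 209, 431, 447.88, 452, 920]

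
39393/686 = 57 +291/686 = 57.42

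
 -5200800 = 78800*( - 66)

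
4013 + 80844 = 84857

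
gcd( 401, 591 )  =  1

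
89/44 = 89/44=2.02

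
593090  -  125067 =468023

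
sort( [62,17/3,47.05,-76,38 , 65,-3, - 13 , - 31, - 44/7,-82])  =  [ - 82,-76, - 31,-13, - 44/7 , - 3,17/3, 38,  47.05 , 62, 65 ] 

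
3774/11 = 3774/11  =  343.09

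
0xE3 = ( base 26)8j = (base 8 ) 343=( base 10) 227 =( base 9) 272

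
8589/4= 2147 +1/4 = 2147.25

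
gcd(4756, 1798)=58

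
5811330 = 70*83019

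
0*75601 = 0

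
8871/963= 2957/321 = 9.21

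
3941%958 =109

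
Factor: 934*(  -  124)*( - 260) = 30112160 = 2^5*5^1*13^1*31^1*467^1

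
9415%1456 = 679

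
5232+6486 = 11718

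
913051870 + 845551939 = 1758603809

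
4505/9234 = 4505/9234 = 0.49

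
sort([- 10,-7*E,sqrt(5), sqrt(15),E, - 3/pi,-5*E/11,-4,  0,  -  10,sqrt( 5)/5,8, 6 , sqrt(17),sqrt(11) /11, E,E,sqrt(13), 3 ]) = [-7 * E, -10, - 10, - 4, - 5*E/11 ,-3/pi,0, sqrt( 11) /11, sqrt ( 5 ) /5,sqrt( 5 ), E, E,  E, 3, sqrt( 13), sqrt ( 15 ),  sqrt(17), 6,8] 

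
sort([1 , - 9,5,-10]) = [ - 10, -9,1,5]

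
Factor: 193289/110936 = 2^( - 3)*7^( - 2 )*683^1  =  683/392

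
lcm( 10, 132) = 660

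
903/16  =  903/16 = 56.44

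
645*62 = 39990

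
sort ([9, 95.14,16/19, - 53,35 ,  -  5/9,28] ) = [-53, - 5/9,16/19,9  ,  28, 35, 95.14 ]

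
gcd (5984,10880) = 544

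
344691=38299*9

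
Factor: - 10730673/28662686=  -  2^ (- 1 )*3^2 *13^( - 1)*23^1 * 51839^1 * 1102411^( - 1 ) 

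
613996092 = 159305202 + 454690890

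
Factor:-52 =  - 2^2*13^1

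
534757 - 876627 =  - 341870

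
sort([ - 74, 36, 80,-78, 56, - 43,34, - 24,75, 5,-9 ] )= [  -  78, - 74 , -43, - 24 , - 9,5, 34,36,56,75,80] 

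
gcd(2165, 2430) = 5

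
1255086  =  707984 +547102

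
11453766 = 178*64347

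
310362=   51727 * 6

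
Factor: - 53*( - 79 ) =4187 = 53^1*79^1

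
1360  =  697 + 663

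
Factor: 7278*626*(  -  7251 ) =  - 2^2 *3^2*313^1*1213^1*2417^1 = - 33035759028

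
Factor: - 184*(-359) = 66056=2^3*23^1*359^1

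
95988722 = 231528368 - 135539646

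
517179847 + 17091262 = 534271109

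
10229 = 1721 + 8508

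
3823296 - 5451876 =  - 1628580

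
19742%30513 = 19742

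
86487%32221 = 22045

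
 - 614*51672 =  - 31726608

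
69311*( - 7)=  -  485177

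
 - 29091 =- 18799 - 10292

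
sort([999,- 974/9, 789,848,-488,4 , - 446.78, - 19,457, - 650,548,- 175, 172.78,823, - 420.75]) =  [ - 650, - 488,- 446.78 ,-420.75,-175 ,-974/9,  -  19, 4,172.78, 457 , 548,789, 823, 848, 999 ] 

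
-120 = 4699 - 4819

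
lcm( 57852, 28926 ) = 57852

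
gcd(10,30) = 10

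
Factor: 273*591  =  3^2*7^1*13^1*197^1 = 161343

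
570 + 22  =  592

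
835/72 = 835/72 =11.60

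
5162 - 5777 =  - 615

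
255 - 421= - 166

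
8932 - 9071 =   -  139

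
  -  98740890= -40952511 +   -  57788379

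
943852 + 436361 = 1380213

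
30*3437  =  103110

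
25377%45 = 42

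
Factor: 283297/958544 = 2^( - 4) * 7^1*139^ ( -1 ) * 431^(-1 )*40471^1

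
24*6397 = 153528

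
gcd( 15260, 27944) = 28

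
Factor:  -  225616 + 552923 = 327307 = 327307^1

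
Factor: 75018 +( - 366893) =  - 5^4*467^1 = - 291875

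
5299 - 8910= - 3611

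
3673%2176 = 1497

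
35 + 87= 122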